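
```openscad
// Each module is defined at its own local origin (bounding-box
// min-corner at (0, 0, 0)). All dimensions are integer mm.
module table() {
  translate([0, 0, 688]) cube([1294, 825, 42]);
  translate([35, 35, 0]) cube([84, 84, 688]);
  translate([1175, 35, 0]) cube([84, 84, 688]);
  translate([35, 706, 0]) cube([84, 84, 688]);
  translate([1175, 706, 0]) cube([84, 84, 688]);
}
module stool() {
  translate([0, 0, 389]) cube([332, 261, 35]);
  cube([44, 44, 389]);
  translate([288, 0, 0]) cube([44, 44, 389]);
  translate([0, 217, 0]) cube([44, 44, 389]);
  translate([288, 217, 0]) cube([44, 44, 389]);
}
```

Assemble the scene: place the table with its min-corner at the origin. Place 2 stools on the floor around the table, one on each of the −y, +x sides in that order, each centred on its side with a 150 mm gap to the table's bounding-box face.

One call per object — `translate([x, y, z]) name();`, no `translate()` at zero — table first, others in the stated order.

table();
translate([481, -411, 0]) stool();
translate([1444, 282, 0]) stool();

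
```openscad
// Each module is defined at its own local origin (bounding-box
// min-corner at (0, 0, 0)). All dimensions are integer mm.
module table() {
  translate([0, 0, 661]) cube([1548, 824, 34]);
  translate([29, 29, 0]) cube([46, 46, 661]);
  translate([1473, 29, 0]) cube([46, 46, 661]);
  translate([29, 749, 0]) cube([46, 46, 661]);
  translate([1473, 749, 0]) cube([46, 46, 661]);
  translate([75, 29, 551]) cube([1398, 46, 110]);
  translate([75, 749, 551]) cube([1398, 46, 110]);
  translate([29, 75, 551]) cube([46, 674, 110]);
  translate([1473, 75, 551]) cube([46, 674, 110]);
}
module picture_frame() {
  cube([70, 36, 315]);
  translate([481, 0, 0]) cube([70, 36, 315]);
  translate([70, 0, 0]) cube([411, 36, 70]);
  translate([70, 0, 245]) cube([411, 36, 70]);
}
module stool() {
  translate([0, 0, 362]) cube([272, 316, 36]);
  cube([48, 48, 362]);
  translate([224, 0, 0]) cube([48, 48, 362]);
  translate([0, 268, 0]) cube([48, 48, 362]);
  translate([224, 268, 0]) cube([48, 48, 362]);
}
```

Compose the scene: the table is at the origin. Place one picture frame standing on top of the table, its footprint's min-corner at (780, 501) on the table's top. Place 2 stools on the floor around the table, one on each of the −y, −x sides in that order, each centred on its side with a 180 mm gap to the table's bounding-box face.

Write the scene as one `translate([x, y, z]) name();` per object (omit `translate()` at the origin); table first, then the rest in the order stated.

table();
translate([780, 501, 695]) picture_frame();
translate([638, -496, 0]) stool();
translate([-452, 254, 0]) stool();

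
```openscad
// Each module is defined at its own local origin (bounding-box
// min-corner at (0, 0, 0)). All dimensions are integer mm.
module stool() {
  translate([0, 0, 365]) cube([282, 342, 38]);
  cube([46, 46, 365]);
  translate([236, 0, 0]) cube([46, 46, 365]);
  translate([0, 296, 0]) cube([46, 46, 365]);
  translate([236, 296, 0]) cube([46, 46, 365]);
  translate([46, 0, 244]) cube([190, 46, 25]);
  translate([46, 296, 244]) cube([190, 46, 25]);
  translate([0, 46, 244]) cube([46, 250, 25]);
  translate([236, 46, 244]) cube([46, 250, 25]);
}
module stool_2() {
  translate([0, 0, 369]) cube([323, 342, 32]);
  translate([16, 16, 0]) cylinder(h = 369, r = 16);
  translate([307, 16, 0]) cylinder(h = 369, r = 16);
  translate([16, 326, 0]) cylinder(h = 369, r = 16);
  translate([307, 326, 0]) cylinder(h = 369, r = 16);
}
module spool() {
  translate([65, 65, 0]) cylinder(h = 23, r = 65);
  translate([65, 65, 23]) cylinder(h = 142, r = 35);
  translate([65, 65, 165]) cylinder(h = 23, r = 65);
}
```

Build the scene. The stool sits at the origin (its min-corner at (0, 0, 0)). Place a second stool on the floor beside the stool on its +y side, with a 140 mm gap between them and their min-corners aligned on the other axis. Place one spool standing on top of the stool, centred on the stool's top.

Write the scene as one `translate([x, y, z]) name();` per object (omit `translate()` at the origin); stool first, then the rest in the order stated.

stool();
translate([0, 482, 0]) stool_2();
translate([76, 106, 403]) spool();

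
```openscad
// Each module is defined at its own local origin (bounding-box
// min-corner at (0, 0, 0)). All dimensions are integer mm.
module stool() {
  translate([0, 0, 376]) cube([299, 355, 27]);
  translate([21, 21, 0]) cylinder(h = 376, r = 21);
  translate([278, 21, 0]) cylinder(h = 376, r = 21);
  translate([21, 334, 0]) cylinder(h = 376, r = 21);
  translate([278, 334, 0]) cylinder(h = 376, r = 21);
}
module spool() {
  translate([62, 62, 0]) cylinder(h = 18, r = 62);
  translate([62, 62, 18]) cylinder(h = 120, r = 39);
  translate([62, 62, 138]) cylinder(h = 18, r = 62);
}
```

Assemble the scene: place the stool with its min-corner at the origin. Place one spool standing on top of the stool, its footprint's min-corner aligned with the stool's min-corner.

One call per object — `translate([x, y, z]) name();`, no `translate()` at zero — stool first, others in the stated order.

stool();
translate([0, 0, 403]) spool();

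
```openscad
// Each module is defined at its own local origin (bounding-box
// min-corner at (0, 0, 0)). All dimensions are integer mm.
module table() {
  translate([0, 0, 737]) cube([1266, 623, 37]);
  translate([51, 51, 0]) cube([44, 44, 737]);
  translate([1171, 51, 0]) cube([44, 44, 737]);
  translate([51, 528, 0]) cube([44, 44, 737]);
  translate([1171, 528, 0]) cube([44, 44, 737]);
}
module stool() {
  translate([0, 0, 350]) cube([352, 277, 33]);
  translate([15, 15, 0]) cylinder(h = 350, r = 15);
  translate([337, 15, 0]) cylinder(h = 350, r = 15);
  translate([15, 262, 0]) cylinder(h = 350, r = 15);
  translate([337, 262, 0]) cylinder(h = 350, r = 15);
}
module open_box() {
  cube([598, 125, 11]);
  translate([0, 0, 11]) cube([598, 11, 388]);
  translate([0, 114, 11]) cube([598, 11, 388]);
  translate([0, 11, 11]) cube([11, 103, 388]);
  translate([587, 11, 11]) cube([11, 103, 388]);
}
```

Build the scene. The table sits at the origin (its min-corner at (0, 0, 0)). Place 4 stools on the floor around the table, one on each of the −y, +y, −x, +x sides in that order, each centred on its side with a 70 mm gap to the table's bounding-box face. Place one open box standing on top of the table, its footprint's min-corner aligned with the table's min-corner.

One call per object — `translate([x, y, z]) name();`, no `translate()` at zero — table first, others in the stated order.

table();
translate([457, -347, 0]) stool();
translate([457, 693, 0]) stool();
translate([-422, 173, 0]) stool();
translate([1336, 173, 0]) stool();
translate([0, 0, 774]) open_box();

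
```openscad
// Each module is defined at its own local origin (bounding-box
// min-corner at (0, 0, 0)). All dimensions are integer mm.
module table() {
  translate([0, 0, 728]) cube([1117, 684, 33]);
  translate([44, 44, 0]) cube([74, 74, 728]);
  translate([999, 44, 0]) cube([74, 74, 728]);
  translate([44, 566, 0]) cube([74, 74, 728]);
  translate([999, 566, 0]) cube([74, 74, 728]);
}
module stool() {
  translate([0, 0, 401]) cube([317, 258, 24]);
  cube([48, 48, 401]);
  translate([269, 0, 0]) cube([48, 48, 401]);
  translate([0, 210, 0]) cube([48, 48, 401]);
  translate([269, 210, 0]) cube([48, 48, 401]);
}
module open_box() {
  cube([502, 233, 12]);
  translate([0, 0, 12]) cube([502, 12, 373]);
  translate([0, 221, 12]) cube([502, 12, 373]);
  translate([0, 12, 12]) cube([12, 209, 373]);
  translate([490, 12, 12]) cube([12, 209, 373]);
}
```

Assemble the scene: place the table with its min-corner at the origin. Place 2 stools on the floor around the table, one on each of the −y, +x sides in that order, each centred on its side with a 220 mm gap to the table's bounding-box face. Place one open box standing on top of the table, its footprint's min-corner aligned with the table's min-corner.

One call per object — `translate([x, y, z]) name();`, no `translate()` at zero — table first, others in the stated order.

table();
translate([400, -478, 0]) stool();
translate([1337, 213, 0]) stool();
translate([0, 0, 761]) open_box();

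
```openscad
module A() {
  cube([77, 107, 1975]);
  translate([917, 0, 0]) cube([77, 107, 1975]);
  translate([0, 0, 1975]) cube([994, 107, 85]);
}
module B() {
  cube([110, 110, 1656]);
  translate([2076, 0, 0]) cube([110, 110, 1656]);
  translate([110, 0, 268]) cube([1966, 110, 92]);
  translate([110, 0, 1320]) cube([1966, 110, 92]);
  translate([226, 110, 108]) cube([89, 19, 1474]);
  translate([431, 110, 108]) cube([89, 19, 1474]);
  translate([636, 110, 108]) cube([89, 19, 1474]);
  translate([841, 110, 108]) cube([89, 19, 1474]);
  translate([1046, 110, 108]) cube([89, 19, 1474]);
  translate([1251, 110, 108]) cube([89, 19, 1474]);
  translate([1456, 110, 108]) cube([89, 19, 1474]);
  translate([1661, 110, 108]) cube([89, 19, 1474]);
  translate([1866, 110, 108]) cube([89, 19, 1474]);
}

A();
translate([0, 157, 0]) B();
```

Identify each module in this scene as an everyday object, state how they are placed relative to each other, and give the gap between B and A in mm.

The fence section's nearest face is 50 mm from the door frame's +y face.

A is a door frame. B is a fence section. The fence section is on the floor beside the door frame on its +y side. The gap between the fence section and the door frame is 50 mm.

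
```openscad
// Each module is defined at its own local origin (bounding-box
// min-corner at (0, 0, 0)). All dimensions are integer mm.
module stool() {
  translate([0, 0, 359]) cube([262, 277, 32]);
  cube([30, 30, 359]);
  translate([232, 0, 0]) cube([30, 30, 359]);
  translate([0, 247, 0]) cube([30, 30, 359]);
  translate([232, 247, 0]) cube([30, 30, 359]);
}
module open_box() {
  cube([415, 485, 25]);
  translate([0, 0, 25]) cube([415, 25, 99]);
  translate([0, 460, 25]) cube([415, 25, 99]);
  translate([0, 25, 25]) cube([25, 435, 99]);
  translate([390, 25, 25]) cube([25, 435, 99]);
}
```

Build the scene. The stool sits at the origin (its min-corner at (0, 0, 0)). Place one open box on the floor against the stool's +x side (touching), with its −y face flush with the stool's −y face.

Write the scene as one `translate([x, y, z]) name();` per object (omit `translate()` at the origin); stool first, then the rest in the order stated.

stool();
translate([262, 0, 0]) open_box();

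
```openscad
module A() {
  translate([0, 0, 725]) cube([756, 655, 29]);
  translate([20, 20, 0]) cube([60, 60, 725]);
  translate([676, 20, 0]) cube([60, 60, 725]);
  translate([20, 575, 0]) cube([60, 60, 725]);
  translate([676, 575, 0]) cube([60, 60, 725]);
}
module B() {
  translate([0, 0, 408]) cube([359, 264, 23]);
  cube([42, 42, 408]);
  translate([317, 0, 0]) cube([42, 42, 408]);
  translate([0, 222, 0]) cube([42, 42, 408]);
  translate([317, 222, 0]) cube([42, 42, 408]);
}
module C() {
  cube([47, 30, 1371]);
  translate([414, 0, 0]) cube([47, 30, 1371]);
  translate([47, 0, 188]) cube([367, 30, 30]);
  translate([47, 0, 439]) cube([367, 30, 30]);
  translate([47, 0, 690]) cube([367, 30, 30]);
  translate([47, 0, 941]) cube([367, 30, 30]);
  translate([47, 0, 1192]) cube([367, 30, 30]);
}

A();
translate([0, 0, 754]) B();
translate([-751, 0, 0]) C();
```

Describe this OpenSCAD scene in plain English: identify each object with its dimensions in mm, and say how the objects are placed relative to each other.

A is a rectangular dining table. The top is 756×655×29 mm with its upper surface at z = 754 mm. It stands on four 60×60 mm square legs, each inset 20 mm from the nearest pair of top edges, running from the floor to the underside of the top.

B is a simple wooden stool: a rectangular seat 359 mm (x) by 264 mm (y), 23 mm thick, top face at z = 431 mm, on four square legs, each 42×42 mm in cross-section. The legs rest on z = 0, each flush with a corner of the seat.

C is a wooden ladder with two side rails of 47×30 mm section and 1371 mm height, set 461 mm apart overall. Between them run 5 rectangular rungs (30 mm deep, 30 mm thick), front faces flush with the rails' −y face. The bottom of the first rung is 188 mm above the floor and each subsequent rung is 251 mm higher than the one below.

The stool is on top of the table. The ladder is on the floor beside the table on its −x side.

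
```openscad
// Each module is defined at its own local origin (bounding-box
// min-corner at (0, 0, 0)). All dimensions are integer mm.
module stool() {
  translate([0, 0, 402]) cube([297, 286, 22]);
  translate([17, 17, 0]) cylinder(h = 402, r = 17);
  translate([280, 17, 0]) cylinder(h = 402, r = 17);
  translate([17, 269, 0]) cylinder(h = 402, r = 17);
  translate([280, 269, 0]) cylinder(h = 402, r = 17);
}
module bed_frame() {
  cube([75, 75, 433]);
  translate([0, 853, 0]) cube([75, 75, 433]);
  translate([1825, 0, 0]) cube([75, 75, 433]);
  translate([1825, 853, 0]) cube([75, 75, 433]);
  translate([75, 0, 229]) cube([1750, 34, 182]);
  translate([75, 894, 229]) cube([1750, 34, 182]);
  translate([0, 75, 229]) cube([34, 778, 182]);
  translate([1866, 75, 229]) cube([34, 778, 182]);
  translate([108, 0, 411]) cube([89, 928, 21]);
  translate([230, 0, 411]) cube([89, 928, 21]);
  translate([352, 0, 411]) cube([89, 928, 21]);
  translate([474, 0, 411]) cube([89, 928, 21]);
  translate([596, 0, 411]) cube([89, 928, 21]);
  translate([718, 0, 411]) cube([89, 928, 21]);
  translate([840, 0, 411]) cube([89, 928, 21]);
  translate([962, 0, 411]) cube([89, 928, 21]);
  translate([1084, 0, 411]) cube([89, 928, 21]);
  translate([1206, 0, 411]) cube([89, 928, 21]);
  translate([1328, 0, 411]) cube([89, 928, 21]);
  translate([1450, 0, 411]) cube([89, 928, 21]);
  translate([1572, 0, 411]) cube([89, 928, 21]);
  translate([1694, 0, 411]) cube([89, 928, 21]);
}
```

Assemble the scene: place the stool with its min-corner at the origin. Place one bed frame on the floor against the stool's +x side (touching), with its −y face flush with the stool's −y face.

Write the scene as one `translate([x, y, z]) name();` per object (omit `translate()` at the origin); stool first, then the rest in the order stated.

stool();
translate([297, 0, 0]) bed_frame();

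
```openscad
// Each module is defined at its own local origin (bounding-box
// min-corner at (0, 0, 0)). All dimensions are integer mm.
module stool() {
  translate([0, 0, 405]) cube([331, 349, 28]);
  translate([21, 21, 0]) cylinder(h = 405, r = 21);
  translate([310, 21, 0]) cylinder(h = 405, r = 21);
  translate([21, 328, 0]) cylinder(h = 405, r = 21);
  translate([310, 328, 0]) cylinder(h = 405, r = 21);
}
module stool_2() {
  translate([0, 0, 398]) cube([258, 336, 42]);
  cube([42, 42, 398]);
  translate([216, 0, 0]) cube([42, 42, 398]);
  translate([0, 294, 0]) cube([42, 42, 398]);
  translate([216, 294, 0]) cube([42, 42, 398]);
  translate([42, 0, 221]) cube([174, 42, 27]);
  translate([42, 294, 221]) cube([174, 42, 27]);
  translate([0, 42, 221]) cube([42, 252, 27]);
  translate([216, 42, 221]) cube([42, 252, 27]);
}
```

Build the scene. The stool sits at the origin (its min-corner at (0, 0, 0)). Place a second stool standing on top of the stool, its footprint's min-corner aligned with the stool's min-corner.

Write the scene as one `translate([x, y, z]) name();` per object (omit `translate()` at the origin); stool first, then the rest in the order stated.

stool();
translate([0, 0, 433]) stool_2();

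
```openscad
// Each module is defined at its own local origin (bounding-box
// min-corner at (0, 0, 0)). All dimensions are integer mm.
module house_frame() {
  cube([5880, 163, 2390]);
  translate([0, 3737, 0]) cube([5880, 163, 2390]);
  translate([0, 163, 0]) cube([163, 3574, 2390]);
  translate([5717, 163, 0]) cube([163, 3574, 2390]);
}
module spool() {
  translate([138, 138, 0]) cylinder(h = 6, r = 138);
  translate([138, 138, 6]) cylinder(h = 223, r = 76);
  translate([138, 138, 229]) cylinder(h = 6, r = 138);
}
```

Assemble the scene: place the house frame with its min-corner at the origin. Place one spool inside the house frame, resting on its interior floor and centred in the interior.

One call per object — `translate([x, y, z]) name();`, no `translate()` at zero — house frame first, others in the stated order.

house_frame();
translate([2802, 1812, 0]) spool();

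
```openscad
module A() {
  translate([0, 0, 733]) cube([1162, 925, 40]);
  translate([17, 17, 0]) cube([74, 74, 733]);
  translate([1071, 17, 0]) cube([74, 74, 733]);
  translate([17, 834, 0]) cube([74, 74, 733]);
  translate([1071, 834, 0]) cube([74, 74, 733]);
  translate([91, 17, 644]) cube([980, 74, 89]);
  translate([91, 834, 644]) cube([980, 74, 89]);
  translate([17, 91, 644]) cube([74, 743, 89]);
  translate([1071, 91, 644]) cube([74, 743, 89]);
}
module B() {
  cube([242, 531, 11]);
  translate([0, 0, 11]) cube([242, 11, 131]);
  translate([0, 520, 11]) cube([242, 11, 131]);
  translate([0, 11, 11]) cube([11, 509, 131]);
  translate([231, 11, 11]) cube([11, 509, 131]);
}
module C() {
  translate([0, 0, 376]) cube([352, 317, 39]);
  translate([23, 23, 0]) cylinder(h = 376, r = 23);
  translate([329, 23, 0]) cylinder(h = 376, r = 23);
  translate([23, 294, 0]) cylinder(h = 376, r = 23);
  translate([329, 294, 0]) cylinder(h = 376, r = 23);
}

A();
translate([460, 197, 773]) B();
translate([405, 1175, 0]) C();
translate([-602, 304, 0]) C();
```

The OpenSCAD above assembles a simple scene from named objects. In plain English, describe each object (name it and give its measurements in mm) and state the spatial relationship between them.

A is a table: top 1162 mm (x) × 925 mm (y), 40 mm thick, upper face at z = 773 mm, on four 74×74 mm square legs, each inset 17 mm from the nearest pair of top edges, running from z = 0 to the bottom of the top. Four apron rails, 74 mm thick and 89 mm tall, run between adjacent legs with their top edges flush with the underside of the top and their outer faces flush with the legs' outer faces.

B is an open storage box with external size 242×531×142 mm and wall thickness 11 mm (the base is also 11 mm thick). The base covers the whole footprint; the four walls stand on the base, with the y-facing walls full-width and the x-facing walls fitting between their inner faces.

C is a four-legged stool. The seat is 352×317 mm, 39 mm thick, top at z = 415 mm. It stands on four round legs, each 46 mm in diameter, from z = 0 to the seat underside, each leg's axis is inset half a diameter from the nearest pair of seat edges (so the leg's bounding box is flush with the corner).

The open box is on top of the table, centred. Two stools sit around the table at the +y, −x sides.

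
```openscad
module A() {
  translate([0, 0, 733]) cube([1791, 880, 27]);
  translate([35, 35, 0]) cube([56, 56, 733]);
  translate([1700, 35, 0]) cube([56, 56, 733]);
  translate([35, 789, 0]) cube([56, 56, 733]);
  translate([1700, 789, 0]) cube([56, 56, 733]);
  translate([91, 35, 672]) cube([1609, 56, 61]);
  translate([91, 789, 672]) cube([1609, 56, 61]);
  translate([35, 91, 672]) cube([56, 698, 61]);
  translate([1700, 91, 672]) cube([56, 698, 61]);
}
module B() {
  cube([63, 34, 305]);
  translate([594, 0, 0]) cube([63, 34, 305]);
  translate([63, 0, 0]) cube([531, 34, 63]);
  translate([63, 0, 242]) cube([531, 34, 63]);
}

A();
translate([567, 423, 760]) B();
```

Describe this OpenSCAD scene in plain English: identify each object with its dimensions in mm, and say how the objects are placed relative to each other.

A is a table: top 1791 mm (x) × 880 mm (y), 27 mm thick, upper face at z = 760 mm, on four 56×56 mm square legs, each inset 35 mm from the nearest pair of top edges, running from z = 0 to the bottom of the top. Four apron rails, 56 mm thick and 61 mm tall, run between adjacent legs with their top edges flush with the underside of the top and their outer faces flush with the legs' outer faces.

B is a picture frame with a 531×179 mm rectangular opening (x by z) and a uniform 63 mm border on every side. Frame depth is 34 mm along y. It is built from two vertical stiles running the full outside height and two horizontal rails spanning the gap between the stiles.

The picture frame is on top of the table, centred.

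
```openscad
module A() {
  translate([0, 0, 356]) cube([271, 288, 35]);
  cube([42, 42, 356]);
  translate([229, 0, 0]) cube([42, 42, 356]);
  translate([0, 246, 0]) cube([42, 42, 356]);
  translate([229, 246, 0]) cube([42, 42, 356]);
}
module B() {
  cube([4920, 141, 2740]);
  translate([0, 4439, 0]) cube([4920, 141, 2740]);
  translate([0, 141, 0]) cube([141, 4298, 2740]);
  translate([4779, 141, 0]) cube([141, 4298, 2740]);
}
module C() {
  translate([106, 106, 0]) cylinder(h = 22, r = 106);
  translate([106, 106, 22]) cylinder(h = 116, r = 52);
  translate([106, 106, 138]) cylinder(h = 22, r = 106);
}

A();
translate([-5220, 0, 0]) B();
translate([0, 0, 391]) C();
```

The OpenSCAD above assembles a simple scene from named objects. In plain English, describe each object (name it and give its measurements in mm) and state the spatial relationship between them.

A is a four-legged stool. The seat is 271×288 mm, 35 mm thick, top at z = 391 mm. It stands on four square legs, each 42×42 mm in cross-section, from z = 0 to the seat underside, each flush with a corner of the seat.

B is a box-shaped house frame (walls only): outside footprint 4920×4580 mm, wall height 2740 mm, wall thickness 141 mm. The two y-facing walls run the full x-width; the two x-facing walls fit between the inner faces of the y-facing walls.

C is a spool: two coaxial disc flanges of radius 106 mm and thickness 22 mm, joined by a core cylinder of radius 52 mm and height 116 mm. The lower flange rests on z = 0 and the three cylinders share a vertical axis.

The house frame is on the floor beside the stool on its −x side. The spool is on top of the stool.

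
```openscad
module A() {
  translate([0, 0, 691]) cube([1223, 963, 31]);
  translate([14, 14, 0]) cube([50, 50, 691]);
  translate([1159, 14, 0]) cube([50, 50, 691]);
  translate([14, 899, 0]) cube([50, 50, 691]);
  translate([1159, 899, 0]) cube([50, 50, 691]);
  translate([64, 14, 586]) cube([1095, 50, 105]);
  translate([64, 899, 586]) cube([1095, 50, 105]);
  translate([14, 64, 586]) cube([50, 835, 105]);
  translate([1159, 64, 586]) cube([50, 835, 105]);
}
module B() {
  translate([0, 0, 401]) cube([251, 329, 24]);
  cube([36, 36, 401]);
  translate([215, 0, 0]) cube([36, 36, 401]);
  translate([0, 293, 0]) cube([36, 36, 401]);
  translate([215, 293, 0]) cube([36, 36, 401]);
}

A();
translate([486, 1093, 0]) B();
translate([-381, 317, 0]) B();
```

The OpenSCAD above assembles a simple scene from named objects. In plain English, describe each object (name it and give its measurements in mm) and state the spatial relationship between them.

A is a table: top 1223 mm (x) × 963 mm (y), 31 mm thick, upper face at z = 722 mm, on four 50×50 mm square legs, each inset 14 mm from the nearest pair of top edges, running from z = 0 to the bottom of the top. Four apron rails, 50 mm thick and 105 mm tall, run between adjacent legs with their top edges flush with the underside of the top and their outer faces flush with the legs' outer faces.

B is a simple wooden stool: a rectangular seat 251 mm (x) by 329 mm (y), 24 mm thick, top face at z = 425 mm, on four square legs, each 36×36 mm in cross-section. The legs rest on z = 0, each flush with a corner of the seat.

Two stools sit around the table at the +y, −x sides.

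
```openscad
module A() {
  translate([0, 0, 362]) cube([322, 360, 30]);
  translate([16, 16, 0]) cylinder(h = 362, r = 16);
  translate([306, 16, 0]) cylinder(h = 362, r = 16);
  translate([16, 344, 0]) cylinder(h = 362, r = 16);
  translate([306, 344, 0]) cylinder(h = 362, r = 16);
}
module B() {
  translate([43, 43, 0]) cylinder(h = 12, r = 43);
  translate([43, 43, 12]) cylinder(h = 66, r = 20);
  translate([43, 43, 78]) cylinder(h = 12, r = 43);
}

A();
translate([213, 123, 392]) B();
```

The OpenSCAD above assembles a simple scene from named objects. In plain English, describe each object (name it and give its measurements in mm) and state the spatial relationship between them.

A is a four-legged stool. The seat is 322×360 mm, 30 mm thick, top at z = 392 mm. It stands on four round legs, each 32 mm in diameter, from z = 0 to the seat underside, each leg's axis is inset half a diameter from the nearest pair of seat edges (so the leg's bounding box is flush with the corner).

B is a spool: two coaxial disc flanges of radius 43 mm and thickness 12 mm, joined by a core cylinder of radius 20 mm and height 66 mm. The lower flange rests on z = 0 and the three cylinders share a vertical axis.

The spool is on top of the stool.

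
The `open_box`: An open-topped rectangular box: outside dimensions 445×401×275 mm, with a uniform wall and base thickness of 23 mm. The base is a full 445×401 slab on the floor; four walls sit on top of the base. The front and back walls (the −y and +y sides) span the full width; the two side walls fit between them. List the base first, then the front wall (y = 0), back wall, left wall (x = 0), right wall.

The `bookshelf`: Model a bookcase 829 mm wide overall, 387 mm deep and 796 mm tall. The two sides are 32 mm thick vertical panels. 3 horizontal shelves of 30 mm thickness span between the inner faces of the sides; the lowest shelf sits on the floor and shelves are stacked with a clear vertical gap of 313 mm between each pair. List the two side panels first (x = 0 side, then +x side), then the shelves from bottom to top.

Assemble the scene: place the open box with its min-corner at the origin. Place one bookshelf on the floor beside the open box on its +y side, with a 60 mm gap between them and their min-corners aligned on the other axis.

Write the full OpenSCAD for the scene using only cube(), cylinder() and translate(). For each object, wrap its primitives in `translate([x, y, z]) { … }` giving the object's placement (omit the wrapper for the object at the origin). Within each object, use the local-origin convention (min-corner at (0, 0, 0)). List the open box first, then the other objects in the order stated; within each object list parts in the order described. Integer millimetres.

cube([445, 401, 23]);
translate([0, 0, 23]) cube([445, 23, 252]);
translate([0, 378, 23]) cube([445, 23, 252]);
translate([0, 23, 23]) cube([23, 355, 252]);
translate([422, 23, 23]) cube([23, 355, 252]);
translate([0, 461, 0]) {
  cube([32, 387, 796]);
  translate([797, 0, 0]) cube([32, 387, 796]);
  translate([32, 0, 0]) cube([765, 387, 30]);
  translate([32, 0, 343]) cube([765, 387, 30]);
  translate([32, 0, 686]) cube([765, 387, 30]);
}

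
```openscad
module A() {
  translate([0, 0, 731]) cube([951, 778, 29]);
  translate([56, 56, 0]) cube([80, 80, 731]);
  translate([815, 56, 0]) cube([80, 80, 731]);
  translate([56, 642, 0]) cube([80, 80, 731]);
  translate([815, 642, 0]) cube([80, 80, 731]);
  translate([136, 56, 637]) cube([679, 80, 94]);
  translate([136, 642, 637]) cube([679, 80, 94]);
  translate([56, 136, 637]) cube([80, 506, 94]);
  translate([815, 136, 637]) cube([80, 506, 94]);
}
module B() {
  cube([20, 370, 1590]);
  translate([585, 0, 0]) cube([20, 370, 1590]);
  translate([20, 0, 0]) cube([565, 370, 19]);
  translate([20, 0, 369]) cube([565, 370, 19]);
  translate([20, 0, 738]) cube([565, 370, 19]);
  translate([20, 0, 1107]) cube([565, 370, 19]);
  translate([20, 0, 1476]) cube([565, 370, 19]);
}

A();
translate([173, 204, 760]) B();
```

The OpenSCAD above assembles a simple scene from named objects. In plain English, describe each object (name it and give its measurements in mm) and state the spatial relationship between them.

A is a rectangular dining table. The top is 951×778×29 mm with its upper surface at z = 760 mm. It stands on four 80×80 mm square legs, each inset 56 mm from the nearest pair of top edges, running from the floor to the underside of the top. Four apron rails, 80 mm thick and 94 mm tall, run between adjacent legs with their top edges flush with the underside of the top and their outer faces flush with the legs' outer faces.

B is an open bookshelf. Two side panels, each 20 mm thick, 370 mm deep and 1590 mm tall, stand 605 mm apart (outside-to-outside). Between them sit 5 shelves, each 19 mm thick and 370 mm deep, spanning the full gap between the sides. The bottom shelf rests on the floor (its underside at z = 0) and the clear gap between one shelf's top and the next shelf's underside is 350 mm.

The bookshelf is on top of the table, centred.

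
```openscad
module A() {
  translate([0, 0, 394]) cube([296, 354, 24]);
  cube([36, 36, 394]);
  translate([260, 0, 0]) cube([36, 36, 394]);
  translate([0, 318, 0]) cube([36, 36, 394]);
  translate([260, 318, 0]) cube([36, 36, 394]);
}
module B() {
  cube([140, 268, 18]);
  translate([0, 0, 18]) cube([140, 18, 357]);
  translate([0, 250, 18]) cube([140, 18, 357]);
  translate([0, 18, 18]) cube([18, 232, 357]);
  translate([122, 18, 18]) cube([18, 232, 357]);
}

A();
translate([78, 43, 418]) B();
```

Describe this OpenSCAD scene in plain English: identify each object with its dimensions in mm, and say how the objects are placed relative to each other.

A is a four-legged stool. The seat is a 296×354×24 mm slab whose top surface is at z = 418 mm; four square legs, each 36×36 mm in cross-section, run from the floor (z = 0) to the underside of the seat, each flush with a corner of the seat.

B is an open storage box with external size 140×268×375 mm and wall thickness 18 mm (the base is also 18 mm thick). The base covers the whole footprint; the four walls stand on the base, with the y-facing walls full-width and the x-facing walls fitting between their inner faces.

The open box is on top of the stool, centred.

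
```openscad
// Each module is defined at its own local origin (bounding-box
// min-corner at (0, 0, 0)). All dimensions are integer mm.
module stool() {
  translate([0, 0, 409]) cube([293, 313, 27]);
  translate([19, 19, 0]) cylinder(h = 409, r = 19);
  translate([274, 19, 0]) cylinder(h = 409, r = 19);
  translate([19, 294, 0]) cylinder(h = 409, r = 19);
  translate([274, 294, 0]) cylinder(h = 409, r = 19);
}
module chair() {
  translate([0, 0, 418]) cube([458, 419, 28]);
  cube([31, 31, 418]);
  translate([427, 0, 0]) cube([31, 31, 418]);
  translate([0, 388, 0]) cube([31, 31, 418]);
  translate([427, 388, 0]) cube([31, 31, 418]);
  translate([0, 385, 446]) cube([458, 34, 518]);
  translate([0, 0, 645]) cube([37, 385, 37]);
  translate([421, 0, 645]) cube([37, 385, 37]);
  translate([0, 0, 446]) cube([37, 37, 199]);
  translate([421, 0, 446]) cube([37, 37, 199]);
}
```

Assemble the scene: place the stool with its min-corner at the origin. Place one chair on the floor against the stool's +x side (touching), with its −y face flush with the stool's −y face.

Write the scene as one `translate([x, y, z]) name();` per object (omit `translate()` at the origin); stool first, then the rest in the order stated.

stool();
translate([293, 0, 0]) chair();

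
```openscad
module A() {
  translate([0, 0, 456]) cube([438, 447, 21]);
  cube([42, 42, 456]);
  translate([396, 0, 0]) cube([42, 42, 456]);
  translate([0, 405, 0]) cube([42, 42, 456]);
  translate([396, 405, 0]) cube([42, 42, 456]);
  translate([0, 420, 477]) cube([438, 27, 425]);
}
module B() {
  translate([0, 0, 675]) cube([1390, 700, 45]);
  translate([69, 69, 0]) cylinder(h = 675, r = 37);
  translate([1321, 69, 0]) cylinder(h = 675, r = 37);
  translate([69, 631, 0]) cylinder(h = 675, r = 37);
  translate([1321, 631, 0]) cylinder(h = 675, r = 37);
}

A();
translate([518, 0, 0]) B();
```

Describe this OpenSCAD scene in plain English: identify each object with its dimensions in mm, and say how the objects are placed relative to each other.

A is a chair: 438×447 mm seat, 21 mm thick, top at z = 477 mm, on four 42 mm square corner legs flush with the seat edges. A 27 mm thick backrest slab spans the full seat width, extending 425 mm above the seat top, its back face flush with the seat's +y edge.

B is a table: top 1390 mm (x) × 700 mm (y), 45 mm thick, upper face at z = 720 mm, on four round legs of 74 mm diameter, each leg's bounding box inset 32 mm from the nearest pair of top edges, running from z = 0 to the bottom of the top.

The table is on the floor beside the chair on its +x side.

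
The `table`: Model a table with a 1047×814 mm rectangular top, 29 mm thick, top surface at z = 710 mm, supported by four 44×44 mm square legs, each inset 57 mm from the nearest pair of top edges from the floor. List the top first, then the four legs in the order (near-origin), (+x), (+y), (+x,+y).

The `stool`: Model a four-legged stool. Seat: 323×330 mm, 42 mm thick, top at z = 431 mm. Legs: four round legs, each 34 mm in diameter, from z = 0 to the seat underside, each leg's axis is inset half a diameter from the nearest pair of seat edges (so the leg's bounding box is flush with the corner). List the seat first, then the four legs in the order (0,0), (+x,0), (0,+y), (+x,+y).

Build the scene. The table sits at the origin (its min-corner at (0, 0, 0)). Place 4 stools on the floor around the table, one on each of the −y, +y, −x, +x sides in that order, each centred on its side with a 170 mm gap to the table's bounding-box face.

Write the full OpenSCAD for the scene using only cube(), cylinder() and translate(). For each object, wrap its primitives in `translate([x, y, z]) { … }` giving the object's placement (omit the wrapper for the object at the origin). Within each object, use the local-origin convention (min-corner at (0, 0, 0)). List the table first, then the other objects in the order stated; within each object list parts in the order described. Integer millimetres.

translate([0, 0, 681]) cube([1047, 814, 29]);
translate([57, 57, 0]) cube([44, 44, 681]);
translate([946, 57, 0]) cube([44, 44, 681]);
translate([57, 713, 0]) cube([44, 44, 681]);
translate([946, 713, 0]) cube([44, 44, 681]);
translate([362, -500, 0]) {
  translate([0, 0, 389]) cube([323, 330, 42]);
  translate([17, 17, 0]) cylinder(h = 389, r = 17);
  translate([306, 17, 0]) cylinder(h = 389, r = 17);
  translate([17, 313, 0]) cylinder(h = 389, r = 17);
  translate([306, 313, 0]) cylinder(h = 389, r = 17);
}
translate([362, 984, 0]) {
  translate([0, 0, 389]) cube([323, 330, 42]);
  translate([17, 17, 0]) cylinder(h = 389, r = 17);
  translate([306, 17, 0]) cylinder(h = 389, r = 17);
  translate([17, 313, 0]) cylinder(h = 389, r = 17);
  translate([306, 313, 0]) cylinder(h = 389, r = 17);
}
translate([-493, 242, 0]) {
  translate([0, 0, 389]) cube([323, 330, 42]);
  translate([17, 17, 0]) cylinder(h = 389, r = 17);
  translate([306, 17, 0]) cylinder(h = 389, r = 17);
  translate([17, 313, 0]) cylinder(h = 389, r = 17);
  translate([306, 313, 0]) cylinder(h = 389, r = 17);
}
translate([1217, 242, 0]) {
  translate([0, 0, 389]) cube([323, 330, 42]);
  translate([17, 17, 0]) cylinder(h = 389, r = 17);
  translate([306, 17, 0]) cylinder(h = 389, r = 17);
  translate([17, 313, 0]) cylinder(h = 389, r = 17);
  translate([306, 313, 0]) cylinder(h = 389, r = 17);
}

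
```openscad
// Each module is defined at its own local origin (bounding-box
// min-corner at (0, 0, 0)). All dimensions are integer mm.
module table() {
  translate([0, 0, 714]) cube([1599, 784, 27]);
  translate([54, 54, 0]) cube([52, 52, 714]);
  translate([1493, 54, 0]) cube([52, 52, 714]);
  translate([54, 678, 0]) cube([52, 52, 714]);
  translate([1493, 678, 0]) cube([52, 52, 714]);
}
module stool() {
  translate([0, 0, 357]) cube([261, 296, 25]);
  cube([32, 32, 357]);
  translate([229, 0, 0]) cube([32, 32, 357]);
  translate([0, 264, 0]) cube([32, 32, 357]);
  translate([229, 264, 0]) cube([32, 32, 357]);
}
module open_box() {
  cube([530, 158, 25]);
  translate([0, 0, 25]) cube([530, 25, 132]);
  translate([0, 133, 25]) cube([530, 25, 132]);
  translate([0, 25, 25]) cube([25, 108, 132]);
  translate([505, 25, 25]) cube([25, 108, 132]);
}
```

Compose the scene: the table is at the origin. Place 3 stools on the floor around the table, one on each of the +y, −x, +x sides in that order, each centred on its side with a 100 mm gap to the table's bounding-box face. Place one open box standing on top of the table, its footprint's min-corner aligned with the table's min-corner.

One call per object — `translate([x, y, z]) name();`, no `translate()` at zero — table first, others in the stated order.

table();
translate([669, 884, 0]) stool();
translate([-361, 244, 0]) stool();
translate([1699, 244, 0]) stool();
translate([0, 0, 741]) open_box();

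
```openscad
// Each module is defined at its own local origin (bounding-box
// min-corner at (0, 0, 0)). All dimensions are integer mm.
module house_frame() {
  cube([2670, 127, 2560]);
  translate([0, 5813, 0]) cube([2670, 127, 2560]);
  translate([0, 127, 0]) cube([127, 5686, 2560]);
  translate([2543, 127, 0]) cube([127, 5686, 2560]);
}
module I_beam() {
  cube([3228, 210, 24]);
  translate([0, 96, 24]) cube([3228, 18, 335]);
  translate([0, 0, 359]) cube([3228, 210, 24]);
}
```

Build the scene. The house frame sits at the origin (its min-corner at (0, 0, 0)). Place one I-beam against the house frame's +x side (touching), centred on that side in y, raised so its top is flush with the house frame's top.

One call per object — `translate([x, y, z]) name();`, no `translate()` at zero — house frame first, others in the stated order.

house_frame();
translate([2670, 2865, 2177]) I_beam();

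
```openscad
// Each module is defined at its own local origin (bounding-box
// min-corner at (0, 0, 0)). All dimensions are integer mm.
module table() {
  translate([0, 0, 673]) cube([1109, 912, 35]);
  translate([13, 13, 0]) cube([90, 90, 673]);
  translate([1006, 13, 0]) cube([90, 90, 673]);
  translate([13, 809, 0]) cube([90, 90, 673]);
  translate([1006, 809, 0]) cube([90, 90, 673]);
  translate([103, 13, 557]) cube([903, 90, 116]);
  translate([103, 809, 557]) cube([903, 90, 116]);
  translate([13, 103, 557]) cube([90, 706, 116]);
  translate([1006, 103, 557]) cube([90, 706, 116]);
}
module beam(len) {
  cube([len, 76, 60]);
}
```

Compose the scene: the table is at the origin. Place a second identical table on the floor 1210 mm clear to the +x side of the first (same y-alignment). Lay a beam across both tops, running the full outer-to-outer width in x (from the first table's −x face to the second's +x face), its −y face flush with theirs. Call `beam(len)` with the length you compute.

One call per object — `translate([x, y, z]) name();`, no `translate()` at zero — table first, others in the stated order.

table();
translate([2319, 0, 0]) table();
translate([0, 0, 708]) beam(3428);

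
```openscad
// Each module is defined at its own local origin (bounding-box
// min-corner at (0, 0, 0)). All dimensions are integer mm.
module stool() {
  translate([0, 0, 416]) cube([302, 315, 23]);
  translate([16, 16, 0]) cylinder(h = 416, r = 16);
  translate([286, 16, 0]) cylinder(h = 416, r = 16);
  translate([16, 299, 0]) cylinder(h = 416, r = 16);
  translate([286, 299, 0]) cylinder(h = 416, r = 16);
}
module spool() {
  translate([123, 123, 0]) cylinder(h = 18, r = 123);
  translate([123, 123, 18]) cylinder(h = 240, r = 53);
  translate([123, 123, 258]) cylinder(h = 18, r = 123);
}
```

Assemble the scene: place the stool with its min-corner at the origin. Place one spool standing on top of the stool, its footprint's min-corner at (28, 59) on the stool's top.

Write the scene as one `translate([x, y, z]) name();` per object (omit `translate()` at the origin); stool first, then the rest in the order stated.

stool();
translate([28, 59, 439]) spool();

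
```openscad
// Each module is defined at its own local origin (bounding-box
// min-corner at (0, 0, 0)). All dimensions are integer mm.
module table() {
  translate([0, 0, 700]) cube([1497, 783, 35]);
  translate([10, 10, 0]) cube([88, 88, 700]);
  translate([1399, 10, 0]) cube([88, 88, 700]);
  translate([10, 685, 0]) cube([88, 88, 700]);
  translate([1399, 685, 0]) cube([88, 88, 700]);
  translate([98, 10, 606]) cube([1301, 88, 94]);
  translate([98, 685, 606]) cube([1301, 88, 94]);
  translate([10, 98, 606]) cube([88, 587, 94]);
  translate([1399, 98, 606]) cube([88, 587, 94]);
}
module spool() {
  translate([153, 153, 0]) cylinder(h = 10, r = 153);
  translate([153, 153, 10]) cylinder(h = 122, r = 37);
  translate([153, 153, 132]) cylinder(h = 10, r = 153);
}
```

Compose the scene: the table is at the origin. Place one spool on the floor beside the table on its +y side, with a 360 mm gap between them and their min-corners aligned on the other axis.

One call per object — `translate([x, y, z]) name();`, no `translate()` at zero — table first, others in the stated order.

table();
translate([0, 1143, 0]) spool();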